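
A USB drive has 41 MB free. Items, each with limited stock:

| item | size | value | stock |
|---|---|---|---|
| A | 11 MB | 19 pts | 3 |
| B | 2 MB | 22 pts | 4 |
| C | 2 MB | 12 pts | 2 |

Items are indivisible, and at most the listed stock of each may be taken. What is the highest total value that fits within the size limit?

Best selections within size 41 and stock limits:
- 2×A + 4×B + 2×C: size 34, value 150
- 3×A + 4×B: size 41, value 145
Best: 150 pts.

150 pts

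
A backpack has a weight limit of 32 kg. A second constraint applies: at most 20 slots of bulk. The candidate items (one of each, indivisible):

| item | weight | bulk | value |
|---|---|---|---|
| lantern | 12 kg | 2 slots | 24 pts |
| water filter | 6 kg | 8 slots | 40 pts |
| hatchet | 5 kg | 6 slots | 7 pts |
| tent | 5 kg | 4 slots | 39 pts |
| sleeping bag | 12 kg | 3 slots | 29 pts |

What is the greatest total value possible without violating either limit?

110 pts

Feasible sets respecting both limits:
- lantern+water filter+hatchet+tent: weight 28, bulk 20, value 110
- water filter+tent+sleeping bag: weight 23, bulk 15, value 108
- lantern+water filter+tent: weight 23, bulk 14, value 103
Best: 110 pts.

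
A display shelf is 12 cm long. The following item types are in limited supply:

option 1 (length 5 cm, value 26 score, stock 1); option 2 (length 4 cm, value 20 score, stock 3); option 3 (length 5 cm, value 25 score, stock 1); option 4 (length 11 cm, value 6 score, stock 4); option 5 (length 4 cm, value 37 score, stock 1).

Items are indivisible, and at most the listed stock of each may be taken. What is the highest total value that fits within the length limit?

77 score

Best selections within length 12 and stock limits:
- 2×option 2 + 1×option 5: length 12, value 77
- 1×option 1 + 1×option 5: length 9, value 63
Best: 77 score.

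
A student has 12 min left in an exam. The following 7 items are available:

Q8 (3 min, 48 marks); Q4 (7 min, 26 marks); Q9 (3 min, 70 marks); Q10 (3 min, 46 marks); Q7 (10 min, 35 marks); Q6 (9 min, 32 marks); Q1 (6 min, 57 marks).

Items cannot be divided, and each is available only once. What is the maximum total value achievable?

Check high-value combinations within 12 min:
- Q8+Q9+Q1: time 3+3+6=12, value 48+70+57=175
- Q9+Q10+Q1: time 3+3+6=12, value 70+46+57=173
- Q8+Q9+Q10: time 3+3+3=9, value 48+70+46=164
- Q8+Q10+Q1: time 3+3+6=12, value 48+46+57=151
Best: 175 marks.

175 marks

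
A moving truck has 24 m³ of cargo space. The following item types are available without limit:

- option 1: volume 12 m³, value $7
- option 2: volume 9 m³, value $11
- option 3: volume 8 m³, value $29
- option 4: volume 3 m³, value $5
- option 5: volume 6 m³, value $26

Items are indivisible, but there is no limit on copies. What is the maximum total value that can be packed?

$104

Best value-per-unit is option 5 at 26/6, and filling with it alone uses volume 4×6=24. No mix of the others beats 4×26 = 104.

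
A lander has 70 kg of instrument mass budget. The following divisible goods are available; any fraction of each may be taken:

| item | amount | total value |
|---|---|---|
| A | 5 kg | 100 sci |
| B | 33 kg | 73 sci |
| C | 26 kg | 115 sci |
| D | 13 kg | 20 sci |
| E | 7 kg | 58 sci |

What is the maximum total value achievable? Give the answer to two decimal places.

343.79

Take in order of value per unit:
- A (100/5 per unit): all 5 → value 100, running total 100.00
- E (58/7 per unit): all 7 → value 58, running total 158.00
- C (115/26 per unit): all 26 → value 115, running total 273.00
- B (73/33 per unit): 32 of 33 → value 32×73/33 = 70.7879, running total 343.79
Total 343.79.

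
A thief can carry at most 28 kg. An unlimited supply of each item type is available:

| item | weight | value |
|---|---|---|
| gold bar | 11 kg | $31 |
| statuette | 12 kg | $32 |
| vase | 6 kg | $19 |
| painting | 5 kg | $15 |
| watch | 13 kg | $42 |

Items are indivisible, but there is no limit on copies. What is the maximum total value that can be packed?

Best value-per-unit is watch at 42/13; filling with it alone gives 2×42 = 84.
Optimal mix: 3×vase + 2×painting → weight 28, value 87.

$87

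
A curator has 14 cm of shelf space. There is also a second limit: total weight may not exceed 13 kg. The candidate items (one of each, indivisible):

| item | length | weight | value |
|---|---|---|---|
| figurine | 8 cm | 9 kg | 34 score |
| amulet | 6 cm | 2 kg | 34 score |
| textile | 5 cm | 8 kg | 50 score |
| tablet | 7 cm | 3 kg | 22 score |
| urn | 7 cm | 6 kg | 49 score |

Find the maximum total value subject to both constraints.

84 score

Feasible sets respecting both limits:
- amulet+textile: length 11, weight 10, value 84
- amulet+urn: length 13, weight 8, value 83
- textile+tablet: length 12, weight 11, value 72
Best: 84 score.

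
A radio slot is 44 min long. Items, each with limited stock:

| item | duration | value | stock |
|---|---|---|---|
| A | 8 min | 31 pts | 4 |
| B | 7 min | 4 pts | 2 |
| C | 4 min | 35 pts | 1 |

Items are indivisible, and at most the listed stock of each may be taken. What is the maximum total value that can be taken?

Best selections within duration 44 and stock limits:
- 4×A + 1×B + 1×C: duration 43, value 163
- 4×A + 1×C: duration 36, value 159
- 3×A + 2×B + 1×C: duration 42, value 136
- 3×A + 1×B + 1×C: duration 35, value 132
Best: 163 pts.

163 pts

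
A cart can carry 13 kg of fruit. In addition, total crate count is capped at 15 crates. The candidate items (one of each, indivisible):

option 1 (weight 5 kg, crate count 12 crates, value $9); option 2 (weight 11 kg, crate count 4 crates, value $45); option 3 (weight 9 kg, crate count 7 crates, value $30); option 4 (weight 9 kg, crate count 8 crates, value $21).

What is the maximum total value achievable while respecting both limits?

$45

Feasible sets respecting both limits:
- option 2: weight 11, crate count 4, value 45
- option 3: weight 9, crate count 7, value 30
- option 4: weight 9, crate count 8, value 21
Best: $45.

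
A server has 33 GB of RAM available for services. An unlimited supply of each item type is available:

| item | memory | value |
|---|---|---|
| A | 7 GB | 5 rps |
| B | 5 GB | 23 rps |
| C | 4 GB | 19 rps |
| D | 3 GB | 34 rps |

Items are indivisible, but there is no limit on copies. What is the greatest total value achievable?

374 rps

Best value-per-unit is D at 34/3, and filling with it alone uses memory 11×3=33. No mix of the others beats 11×34 = 374.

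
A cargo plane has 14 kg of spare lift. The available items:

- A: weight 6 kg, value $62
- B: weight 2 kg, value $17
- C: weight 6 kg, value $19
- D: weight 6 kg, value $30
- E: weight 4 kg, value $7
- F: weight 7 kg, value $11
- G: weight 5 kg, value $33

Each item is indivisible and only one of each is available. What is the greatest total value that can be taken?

Check high-value combinations within 14 kg:
- A+B+G: weight 6+2+5=13, value 62+17+33=112
- A+B+D: weight 6+2+6=14, value 62+17+30=109
- A+B+C: weight 6+2+6=14, value 62+17+19=98
- A+G: weight 6+5=11, value 62+33=95
Best: $112.

$112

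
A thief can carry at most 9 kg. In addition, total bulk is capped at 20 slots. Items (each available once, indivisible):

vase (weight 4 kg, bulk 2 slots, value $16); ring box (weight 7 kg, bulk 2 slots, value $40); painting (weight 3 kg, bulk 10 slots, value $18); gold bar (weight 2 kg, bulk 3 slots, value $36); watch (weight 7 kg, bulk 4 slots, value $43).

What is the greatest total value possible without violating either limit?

$79

Feasible sets respecting both limits:
- gold bar+watch: weight 9, bulk 7, value 79
- ring box+gold bar: weight 9, bulk 5, value 76
- vase+painting+gold bar: weight 9, bulk 15, value 70
- painting+gold bar: weight 5, bulk 13, value 54
Best: $79.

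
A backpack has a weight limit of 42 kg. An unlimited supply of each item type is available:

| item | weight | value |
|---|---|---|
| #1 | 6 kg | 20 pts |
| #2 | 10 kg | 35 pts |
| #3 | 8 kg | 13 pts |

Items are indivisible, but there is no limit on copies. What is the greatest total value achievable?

145 pts

Best value-per-unit is #2 at 35/10; filling with it alone gives 4×35 = 140.
Optimal mix: 2×#1 + 3×#2 → weight 42, value 145.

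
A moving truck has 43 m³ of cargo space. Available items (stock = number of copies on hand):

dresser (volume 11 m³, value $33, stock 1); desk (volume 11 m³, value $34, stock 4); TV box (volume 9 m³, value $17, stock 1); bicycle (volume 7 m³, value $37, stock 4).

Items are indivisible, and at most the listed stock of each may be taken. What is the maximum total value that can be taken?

Best selections within volume 43 and stock limits:
- 1×desk + 4×bicycle: volume 39, value 182
- 1×dresser + 4×bicycle: volume 39, value 181
Best: $182.

$182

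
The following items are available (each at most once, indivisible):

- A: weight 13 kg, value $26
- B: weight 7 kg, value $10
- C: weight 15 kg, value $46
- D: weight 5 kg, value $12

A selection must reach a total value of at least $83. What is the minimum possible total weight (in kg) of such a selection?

33

Subsets with value ≥ 83, sorted by total weight:
- A+C+D: weight 33, value 84
- A+B+C+D: weight 40, value 94
Minimum weight: 33 kg.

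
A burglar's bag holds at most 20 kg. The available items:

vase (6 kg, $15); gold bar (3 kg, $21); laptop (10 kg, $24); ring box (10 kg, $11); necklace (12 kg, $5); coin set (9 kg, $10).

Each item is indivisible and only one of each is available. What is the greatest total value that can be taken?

$60

Check high-value combinations within 20 kg:
- vase+gold bar+laptop: weight 6+3+10=19, value 15+21+24=60
- vase+gold bar+ring box: weight 6+3+10=19, value 15+21+11=47
- vase+gold bar+coin set: weight 6+3+9=18, value 15+21+10=46
- gold bar+laptop: weight 3+10=13, value 21+24=45
- vase+laptop: weight 6+10=16, value 15+24=39
Best: $60.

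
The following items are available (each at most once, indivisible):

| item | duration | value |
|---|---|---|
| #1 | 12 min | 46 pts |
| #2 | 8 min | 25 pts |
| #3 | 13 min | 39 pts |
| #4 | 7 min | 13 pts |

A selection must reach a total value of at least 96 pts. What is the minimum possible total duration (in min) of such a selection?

Subsets with value ≥ 96, sorted by total duration:
- #1+#3+#4: duration 32, value 98
- #1+#2+#3: duration 33, value 110
- #1+#2+#3+#4: duration 40, value 123
Minimum duration: 32 min.

32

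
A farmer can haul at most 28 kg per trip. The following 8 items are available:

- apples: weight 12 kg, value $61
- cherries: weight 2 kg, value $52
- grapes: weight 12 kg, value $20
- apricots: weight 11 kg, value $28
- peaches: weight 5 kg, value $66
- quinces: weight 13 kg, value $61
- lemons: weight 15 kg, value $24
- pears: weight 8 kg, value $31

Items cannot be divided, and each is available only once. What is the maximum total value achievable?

Check high-value combinations within 28 kg:
- apples+cherries+peaches+pears: weight 12+2+5+8=27, value 61+52+66+31=210
- cherries+peaches+quinces+pears: weight 2+5+13+8=28, value 52+66+61+31=210
- apples+cherries+peaches: weight 12+2+5=19, value 61+52+66=179
- cherries+peaches+quinces: weight 2+5+13=20, value 52+66+61=179
- cherries+apricots+peaches+pears: weight 2+11+5+8=26, value 52+28+66+31=177
Best: $210.

$210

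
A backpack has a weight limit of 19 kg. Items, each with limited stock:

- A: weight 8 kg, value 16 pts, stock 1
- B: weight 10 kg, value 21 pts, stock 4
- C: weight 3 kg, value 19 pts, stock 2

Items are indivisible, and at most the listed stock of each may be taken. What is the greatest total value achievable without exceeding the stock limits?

Top feasible selections:
- 1×B + 2×C: weight 16, value 59
- 1×A + 2×C: weight 14, value 54
Best: 59 pts.

59 pts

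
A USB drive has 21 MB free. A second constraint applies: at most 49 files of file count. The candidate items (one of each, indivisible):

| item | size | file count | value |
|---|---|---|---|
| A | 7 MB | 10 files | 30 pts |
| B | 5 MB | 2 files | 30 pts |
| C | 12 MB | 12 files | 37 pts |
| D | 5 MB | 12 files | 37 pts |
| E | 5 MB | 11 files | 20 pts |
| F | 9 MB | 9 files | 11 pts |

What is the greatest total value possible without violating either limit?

97 pts

Feasible sets respecting both limits:
- A+B+D: size 17, file count 24, value 97
- A+D+E: size 17, file count 33, value 87
- B+D+E: size 15, file count 25, value 87
- A+B+E: size 17, file count 23, value 80
Best: 97 pts.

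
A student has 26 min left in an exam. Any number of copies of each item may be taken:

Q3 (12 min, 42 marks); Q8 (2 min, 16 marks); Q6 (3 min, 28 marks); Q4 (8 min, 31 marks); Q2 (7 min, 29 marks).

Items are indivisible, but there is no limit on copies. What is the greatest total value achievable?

240 marks

Best value-per-unit is Q6 at 28/3; filling with it alone gives 8×28 = 224.
Optimal mix: 1×Q8 + 8×Q6 → time 26, value 240.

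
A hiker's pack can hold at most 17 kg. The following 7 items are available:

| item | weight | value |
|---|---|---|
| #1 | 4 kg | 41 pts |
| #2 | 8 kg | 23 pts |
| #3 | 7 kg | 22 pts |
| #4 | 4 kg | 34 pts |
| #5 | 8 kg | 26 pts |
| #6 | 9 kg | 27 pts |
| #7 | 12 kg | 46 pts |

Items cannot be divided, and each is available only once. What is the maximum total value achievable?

This is a 0/1 knapsack; check combinations near the capacity.
- #1+#4+#6: weight 4+4+9=17, value 41+34+27=102
- #1+#4+#5: weight 4+4+8=16, value 41+34+26=101
- #1+#2+#4: weight 4+8+4=16, value 41+23+34=98
Best: 102 pts.

102 pts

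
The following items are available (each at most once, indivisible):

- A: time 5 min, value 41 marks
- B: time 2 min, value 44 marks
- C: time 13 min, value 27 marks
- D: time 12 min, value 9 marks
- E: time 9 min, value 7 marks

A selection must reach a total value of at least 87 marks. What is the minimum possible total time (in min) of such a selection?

16

Subsets with value ≥ 87, sorted by total time:
- A+B+E: time 16, value 92
- A+B+D: time 19, value 94
- A+B+C: time 20, value 112
Minimum time: 16 min.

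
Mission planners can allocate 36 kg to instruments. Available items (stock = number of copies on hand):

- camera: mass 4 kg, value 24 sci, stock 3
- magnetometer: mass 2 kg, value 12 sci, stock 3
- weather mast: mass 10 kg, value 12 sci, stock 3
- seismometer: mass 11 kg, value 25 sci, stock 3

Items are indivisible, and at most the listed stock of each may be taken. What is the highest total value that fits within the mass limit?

Best selections within mass 36 and stock limits:
- 2×camera + 3×magnetometer + 2×seismometer: mass 36, value 134
- 3×camera + 1×magnetometer + 2×seismometer: mass 36, value 134
Best: 134 sci.

134 sci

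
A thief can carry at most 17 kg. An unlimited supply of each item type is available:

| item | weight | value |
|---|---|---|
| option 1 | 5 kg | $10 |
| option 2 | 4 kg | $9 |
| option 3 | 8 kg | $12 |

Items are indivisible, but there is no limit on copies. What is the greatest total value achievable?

Best value-per-unit is option 2 at 9/4; filling with it alone gives 4×9 = 36.
Optimal mix: 1×option 1 + 3×option 2 → weight 17, value 37.

$37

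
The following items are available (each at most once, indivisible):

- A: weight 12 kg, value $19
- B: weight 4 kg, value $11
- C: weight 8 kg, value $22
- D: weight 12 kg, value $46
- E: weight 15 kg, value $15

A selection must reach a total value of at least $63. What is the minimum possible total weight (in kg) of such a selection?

20

Subsets with value ≥ 63, sorted by total weight:
- C+D: weight 20, value 68
- B+C+D: weight 24, value 79
Minimum weight: 20 kg.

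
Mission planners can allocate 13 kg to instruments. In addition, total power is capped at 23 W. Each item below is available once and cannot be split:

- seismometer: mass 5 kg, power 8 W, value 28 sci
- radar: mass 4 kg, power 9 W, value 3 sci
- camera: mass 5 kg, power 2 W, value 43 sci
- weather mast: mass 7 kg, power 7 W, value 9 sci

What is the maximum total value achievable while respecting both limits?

Feasible sets respecting both limits:
- seismometer+camera: mass 10, power 10, value 71
- camera+weather mast: mass 12, power 9, value 52
- radar+camera: mass 9, power 11, value 46
Best: 71 sci.

71 sci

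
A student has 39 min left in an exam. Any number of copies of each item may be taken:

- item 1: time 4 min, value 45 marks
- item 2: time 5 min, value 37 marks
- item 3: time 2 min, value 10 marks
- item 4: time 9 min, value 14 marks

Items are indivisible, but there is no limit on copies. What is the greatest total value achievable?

415 marks

Best value-per-unit is item 1 at 45/4; filling with it alone gives 9×45 = 405.
Optimal mix: 9×item 1 + 1×item 3 → time 38, value 415.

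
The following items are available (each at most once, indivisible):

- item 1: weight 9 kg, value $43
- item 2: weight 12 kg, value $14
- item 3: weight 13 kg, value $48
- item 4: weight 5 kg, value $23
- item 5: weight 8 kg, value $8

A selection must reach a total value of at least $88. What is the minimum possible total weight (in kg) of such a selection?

Subsets with value ≥ 88, sorted by total weight:
- item 1+item 3: weight 22, value 91
- item 1+item 3+item 4: weight 27, value 114
- item 1+item 3+item 5: weight 30, value 99
Minimum weight: 22 kg.

22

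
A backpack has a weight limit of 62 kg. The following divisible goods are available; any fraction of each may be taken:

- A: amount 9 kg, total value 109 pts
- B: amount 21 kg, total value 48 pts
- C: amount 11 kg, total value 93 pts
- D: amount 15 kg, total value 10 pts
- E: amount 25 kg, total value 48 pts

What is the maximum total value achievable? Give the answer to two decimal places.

Take in order of value per unit:
- A (109/9 per unit): all 9 → value 109, running total 109.00
- C (93/11 per unit): all 11 → value 93, running total 202.00
- B (48/21 per unit): all 21 → value 48, running total 250.00
- E (48/25 per unit): 21 of 25 → value 21×48/25 = 40.3200, running total 290.32
Total 290.32.

290.32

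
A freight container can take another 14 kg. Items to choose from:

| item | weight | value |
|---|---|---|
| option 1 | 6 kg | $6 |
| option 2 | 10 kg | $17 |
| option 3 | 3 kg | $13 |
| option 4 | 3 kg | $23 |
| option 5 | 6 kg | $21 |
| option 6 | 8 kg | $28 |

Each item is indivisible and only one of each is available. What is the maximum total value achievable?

Check high-value combinations within 14 kg:
- option 3+option 4+option 6: weight 3+3+8=14, value 13+23+28=64
- option 3+option 4+option 5: weight 3+3+6=12, value 13+23+21=57
- option 4+option 6: weight 3+8=11, value 23+28=51
- option 5+option 6: weight 6+8=14, value 21+28=49
Best: $64.

$64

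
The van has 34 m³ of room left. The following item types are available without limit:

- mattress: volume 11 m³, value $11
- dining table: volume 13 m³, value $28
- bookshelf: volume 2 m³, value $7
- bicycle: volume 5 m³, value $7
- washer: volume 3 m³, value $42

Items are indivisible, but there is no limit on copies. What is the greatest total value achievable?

$462

Best value-per-unit is washer at 42/3, and filling with it alone uses volume 11×3=33. No mix of the others beats 11×42 = 462.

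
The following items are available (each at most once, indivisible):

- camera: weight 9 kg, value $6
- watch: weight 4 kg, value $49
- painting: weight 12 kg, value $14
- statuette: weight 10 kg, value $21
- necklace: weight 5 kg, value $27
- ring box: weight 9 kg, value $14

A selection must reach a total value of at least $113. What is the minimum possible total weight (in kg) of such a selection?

Subsets with value ≥ 113, sorted by total weight:
- camera+watch+statuette+necklace+ring box: weight 37, value 117
- watch+painting+statuette+necklace+ring box: weight 40, value 125
- camera+watch+painting+statuette+necklace: weight 40, value 117
- camera+watch+painting+statuette+necklace+ring box: weight 49, value 131
Minimum weight: 37 kg.

37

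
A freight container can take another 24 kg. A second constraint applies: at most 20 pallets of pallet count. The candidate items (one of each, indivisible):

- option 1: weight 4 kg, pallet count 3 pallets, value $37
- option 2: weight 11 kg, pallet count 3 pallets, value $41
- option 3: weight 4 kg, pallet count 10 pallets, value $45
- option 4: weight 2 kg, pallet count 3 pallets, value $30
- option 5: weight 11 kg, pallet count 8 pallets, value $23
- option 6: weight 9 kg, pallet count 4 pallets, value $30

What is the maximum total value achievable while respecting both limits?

$153

Feasible sets respecting both limits:
- option 1+option 2+option 3+option 4: weight 21, pallet count 19, value 153
- option 1+option 3+option 4+option 6: weight 19, pallet count 20, value 142
- option 1+option 2+option 3: weight 19, pallet count 16, value 123
Best: $153.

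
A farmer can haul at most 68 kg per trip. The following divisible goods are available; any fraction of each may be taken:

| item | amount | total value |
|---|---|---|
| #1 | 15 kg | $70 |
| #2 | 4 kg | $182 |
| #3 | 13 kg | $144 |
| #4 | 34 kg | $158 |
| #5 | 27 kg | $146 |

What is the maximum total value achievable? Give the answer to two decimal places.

Take in order of value per unit:
- #2 (182/4 per unit): all 4 → value 182, running total 182.00
- #3 (144/13 per unit): all 13 → value 144, running total 326.00
- #5 (146/27 per unit): all 27 → value 146, running total 472.00
- #1 (70/15 per unit): all 15 → value 70, running total 542.00
- #4 (158/34 per unit): 9 of 34 → value 9×158/34 = 41.8235, running total 583.82
Total 583.82.

583.82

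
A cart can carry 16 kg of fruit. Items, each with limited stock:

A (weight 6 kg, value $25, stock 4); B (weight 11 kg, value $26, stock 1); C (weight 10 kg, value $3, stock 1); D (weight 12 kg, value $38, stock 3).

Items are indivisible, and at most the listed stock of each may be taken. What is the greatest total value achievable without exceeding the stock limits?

Top feasible selections:
- 2×A: weight 12, value 50
- 1×D: weight 12, value 38
- 1×A + 1×C: weight 16, value 28
- 1×B: weight 11, value 26
Best: $50.

$50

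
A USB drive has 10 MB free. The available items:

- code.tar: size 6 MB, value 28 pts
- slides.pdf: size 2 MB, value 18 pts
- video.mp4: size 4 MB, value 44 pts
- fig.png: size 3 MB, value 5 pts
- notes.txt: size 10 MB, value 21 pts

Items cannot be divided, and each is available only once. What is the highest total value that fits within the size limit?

This is a 0/1 knapsack; check combinations near the capacity.
- code.tar+video.mp4: size 6+4=10, value 28+44=72
- slides.pdf+video.mp4+fig.png: size 2+4+3=9, value 18+44+5=67
- slides.pdf+video.mp4: size 2+4=6, value 18+44=62
Best: 72 pts.

72 pts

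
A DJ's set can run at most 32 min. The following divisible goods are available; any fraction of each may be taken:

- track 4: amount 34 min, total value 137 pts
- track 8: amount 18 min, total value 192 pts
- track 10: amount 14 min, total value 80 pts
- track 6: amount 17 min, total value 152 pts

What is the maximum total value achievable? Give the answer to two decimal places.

Take in order of value per unit:
- track 8 (192/18 per unit): all 18 → value 192, running total 192.00
- track 6 (152/17 per unit): 14 of 17 → value 14×152/17 = 125.1765, running total 317.18
Total 317.18.

317.18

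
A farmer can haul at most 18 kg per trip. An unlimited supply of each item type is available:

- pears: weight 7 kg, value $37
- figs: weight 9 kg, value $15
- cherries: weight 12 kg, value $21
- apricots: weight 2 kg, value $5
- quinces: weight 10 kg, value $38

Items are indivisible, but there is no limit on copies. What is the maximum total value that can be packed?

Best value-per-unit is pears at 37/7; filling with it alone gives 2×37 = 74.
Optimal mix: 2×pears + 2×apricots → weight 18, value 84.

$84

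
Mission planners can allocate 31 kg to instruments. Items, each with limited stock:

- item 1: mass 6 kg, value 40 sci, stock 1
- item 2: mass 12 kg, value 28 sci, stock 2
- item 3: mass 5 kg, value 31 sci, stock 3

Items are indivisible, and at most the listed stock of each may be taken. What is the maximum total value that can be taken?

133 sci

Top feasible selections:
- 1×item 1 + 3×item 3: mass 21, value 133
- 1×item 1 + 1×item 2 + 2×item 3: mass 28, value 130
- 1×item 2 + 3×item 3: mass 27, value 121
Best: 133 sci.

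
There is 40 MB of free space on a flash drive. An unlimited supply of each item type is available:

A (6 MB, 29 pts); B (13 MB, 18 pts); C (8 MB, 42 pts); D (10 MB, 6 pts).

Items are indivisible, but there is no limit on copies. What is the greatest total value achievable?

210 pts

Best value-per-unit is C at 42/8, and filling with it alone uses size 5×8=40. No mix of the others beats 5×42 = 210.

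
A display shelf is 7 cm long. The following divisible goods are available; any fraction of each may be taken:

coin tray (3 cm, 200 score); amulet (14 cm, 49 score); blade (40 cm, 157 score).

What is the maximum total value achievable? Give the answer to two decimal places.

215.70

Take in order of value per unit:
- coin tray (200/3 per unit): all 3 → value 200, running total 200.00
- blade (157/40 per unit): 4 of 40 → value 4×157/40 = 15.7000, running total 215.70
Total 215.70.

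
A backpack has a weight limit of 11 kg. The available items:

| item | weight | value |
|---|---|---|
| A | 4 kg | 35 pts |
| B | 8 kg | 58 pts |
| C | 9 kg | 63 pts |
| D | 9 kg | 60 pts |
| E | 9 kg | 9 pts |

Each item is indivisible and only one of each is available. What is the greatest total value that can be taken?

Check high-value combinations within 11 kg:
- C: weight 9, value 63
- D: weight 9, value 60
- B: weight 8, value 58
Best: 63 pts.

63 pts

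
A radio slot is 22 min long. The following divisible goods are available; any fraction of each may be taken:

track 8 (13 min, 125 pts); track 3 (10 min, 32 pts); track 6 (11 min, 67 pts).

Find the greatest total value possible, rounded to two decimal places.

179.82

Take in order of value per unit:
- track 8 (125/13 per unit): all 13 → value 125, running total 125.00
- track 6 (67/11 per unit): 9 of 11 → value 9×67/11 = 54.8182, running total 179.82
Total 179.82.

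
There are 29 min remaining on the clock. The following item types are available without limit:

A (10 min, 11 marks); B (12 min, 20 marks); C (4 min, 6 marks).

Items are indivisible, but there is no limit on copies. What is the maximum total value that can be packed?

Best value-per-unit is B at 20/12; filling with it alone gives 2×20 = 40.
Optimal mix: 2×B + 1×C → time 28, value 46.

46 marks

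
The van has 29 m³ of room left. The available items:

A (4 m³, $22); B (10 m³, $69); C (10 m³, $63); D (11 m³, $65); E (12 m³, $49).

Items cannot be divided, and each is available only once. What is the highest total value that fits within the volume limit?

Check high-value combinations within 29 m³:
- A+B+D: volume 4+10+11=25, value 22+69+65=156
- A+B+C: volume 4+10+10=24, value 22+69+63=154
- A+C+D: volume 4+10+11=25, value 22+63+65=150
- A+B+E: volume 4+10+12=26, value 22+69+49=140
Best: $156.

$156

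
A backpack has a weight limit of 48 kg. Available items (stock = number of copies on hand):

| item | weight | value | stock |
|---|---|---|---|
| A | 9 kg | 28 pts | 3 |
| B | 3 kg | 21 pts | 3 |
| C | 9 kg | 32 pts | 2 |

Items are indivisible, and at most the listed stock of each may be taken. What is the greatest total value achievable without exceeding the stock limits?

183 pts

Top feasible selections:
- 2×A + 3×B + 2×C: weight 45, value 183
- 3×A + 3×B + 1×C: weight 45, value 179
- 3×A + 1×B + 2×C: weight 48, value 169
Best: 183 pts.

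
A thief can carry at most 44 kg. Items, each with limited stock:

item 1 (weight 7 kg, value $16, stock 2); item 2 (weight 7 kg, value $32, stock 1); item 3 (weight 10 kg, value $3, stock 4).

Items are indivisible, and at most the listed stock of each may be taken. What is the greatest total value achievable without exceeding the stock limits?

Best selections within weight 44 and stock limits:
- 2×item 1 + 1×item 2 + 2×item 3: weight 41, value 70
- 2×item 1 + 1×item 2 + 1×item 3: weight 31, value 67
- 2×item 1 + 1×item 2: weight 21, value 64
Best: $70.

$70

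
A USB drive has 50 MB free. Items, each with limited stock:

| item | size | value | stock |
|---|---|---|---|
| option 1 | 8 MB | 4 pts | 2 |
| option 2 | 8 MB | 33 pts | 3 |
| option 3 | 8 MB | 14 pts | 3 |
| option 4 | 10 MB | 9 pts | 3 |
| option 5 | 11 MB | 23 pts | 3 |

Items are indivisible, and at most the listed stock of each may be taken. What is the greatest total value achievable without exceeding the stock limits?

145 pts

Best selections within size 50 and stock limits:
- 3×option 2 + 2×option 5: size 46, value 145
- 3×option 2 + 3×option 3: size 48, value 141
Best: 145 pts.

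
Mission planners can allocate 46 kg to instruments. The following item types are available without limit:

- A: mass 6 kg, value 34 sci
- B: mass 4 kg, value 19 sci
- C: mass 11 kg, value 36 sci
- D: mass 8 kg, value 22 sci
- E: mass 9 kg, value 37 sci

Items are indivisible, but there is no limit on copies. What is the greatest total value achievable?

257 sci

Best value-per-unit is A at 34/6; filling with it alone gives 7×34 = 238.
Optimal mix: 7×A + 1×B → mass 46, value 257.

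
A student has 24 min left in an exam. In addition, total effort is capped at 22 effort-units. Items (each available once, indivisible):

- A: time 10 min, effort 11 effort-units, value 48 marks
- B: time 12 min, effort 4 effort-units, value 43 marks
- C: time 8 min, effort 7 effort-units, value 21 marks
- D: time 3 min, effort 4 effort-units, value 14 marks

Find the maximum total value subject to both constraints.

Feasible sets respecting both limits:
- A+B: time 22, effort 15, value 91
- A+C+D: time 21, effort 22, value 83
- B+C+D: time 23, effort 15, value 78
Best: 91 marks.

91 marks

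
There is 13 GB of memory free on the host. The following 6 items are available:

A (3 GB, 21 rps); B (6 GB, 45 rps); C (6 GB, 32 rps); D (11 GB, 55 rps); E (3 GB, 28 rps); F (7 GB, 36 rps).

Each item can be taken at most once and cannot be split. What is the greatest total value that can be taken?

94 rps

This is a 0/1 knapsack; check combinations near the capacity.
- A+B+E: memory 3+6+3=12, value 21+45+28=94
- A+E+F: memory 3+3+7=13, value 21+28+36=85
- A+C+E: memory 3+6+3=12, value 21+32+28=81
- B+F: memory 6+7=13, value 45+36=81
- B+C: memory 6+6=12, value 45+32=77
Best: 94 rps.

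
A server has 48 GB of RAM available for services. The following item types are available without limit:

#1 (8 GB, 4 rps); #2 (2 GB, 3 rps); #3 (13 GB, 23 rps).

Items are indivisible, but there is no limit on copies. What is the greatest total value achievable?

81 rps

Best value-per-unit is #3 at 23/13; filling with it alone gives 3×23 = 69.
Optimal mix: 4×#2 + 3×#3 → memory 47, value 81.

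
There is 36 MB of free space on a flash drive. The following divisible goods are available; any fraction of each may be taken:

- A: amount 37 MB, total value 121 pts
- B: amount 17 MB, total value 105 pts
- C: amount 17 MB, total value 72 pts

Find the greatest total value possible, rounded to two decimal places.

183.54

Take in order of value per unit:
- B (105/17 per unit): all 17 → value 105, running total 105.00
- C (72/17 per unit): all 17 → value 72, running total 177.00
- A (121/37 per unit): 2 of 37 → value 2×121/37 = 6.5405, running total 183.54
Total 183.54.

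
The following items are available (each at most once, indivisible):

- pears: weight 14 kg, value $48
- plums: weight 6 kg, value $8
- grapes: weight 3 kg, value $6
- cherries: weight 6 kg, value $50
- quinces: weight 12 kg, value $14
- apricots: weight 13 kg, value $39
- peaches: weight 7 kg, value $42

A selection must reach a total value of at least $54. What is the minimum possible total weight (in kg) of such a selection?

9

Subsets with value ≥ 54, sorted by total weight:
- grapes+cherries: weight 9, value 56
- plums+cherries: weight 12, value 58
- cherries+peaches: weight 13, value 92
- plums+grapes+cherries: weight 15, value 64
Minimum weight: 9 kg.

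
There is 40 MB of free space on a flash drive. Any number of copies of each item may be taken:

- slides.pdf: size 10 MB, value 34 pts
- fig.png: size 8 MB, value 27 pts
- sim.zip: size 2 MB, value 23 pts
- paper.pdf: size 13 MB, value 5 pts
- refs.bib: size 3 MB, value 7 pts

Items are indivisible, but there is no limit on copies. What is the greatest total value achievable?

Best value-per-unit is sim.zip at 23/2, and filling with it alone uses size 20×2=40. No mix of the others beats 20×23 = 460.

460 pts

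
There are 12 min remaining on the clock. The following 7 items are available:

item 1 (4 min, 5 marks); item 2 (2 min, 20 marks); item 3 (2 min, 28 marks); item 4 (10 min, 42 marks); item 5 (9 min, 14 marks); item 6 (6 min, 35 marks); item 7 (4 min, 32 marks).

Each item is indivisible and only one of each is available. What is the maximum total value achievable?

Check high-value combinations within 12 min:
- item 3+item 6+item 7: time 2+6+4=12, value 28+35+32=95
- item 2+item 6+item 7: time 2+6+4=12, value 20+35+32=87
- item 1+item 2+item 3+item 7: time 4+2+2+4=12, value 5+20+28+32=85
Best: 95 marks.

95 marks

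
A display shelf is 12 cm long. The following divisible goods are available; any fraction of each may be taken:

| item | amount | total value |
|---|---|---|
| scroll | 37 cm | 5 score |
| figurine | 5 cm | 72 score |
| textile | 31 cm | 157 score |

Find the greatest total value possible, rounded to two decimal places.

Take in order of value per unit:
- figurine (72/5 per unit): all 5 → value 72, running total 72.00
- textile (157/31 per unit): 7 of 31 → value 7×157/31 = 35.4516, running total 107.45
Total 107.45.

107.45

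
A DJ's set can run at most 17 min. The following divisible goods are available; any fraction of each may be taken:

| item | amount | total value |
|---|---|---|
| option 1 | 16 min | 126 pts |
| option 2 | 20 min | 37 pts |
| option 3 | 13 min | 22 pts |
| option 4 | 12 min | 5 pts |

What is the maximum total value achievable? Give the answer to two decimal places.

Take in order of value per unit:
- option 1 (126/16 per unit): all 16 → value 126, running total 126.00
- option 2 (37/20 per unit): 1 of 20 → value 1×37/20 = 1.8500, running total 127.85
Total 127.85.

127.85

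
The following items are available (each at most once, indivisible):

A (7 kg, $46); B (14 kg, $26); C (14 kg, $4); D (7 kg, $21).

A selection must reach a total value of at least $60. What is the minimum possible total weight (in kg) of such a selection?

Subsets with value ≥ 60, sorted by total weight:
- A+D: weight 14, value 67
- A+B: weight 21, value 72
- A+B+D: weight 28, value 93
Minimum weight: 14 kg.

14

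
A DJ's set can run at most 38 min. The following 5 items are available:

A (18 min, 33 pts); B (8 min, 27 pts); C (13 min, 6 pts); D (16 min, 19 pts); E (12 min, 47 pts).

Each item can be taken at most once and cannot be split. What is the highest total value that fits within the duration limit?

Check high-value combinations within 38 min:
- A+B+E: duration 18+8+12=38, value 33+27+47=107
- B+D+E: duration 8+16+12=36, value 27+19+47=93
- A+E: duration 18+12=30, value 33+47=80
- B+C+E: duration 8+13+12=33, value 27+6+47=80
Best: 107 pts.

107 pts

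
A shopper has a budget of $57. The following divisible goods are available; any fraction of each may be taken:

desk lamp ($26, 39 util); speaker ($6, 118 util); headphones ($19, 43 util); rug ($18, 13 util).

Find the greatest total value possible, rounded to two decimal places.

204.33

Take in order of value per unit:
- speaker (118/6 per unit): all 6 → value 118, running total 118.00
- headphones (43/19 per unit): all 19 → value 43, running total 161.00
- desk lamp (39/26 per unit): all 26 → value 39, running total 200.00
- rug (13/18 per unit): 6 of 18 → value 6×13/18 = 4.3333, running total 204.33
Total 204.33.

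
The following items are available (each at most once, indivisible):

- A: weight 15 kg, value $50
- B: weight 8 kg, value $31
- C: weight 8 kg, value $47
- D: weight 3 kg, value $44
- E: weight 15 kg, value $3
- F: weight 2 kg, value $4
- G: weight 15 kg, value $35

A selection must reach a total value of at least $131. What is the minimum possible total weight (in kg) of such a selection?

26

Subsets with value ≥ 131, sorted by total weight:
- A+C+D: weight 26, value 141
- A+C+D+F: weight 28, value 145
- A+B+C+F: weight 33, value 132
Minimum weight: 26 kg.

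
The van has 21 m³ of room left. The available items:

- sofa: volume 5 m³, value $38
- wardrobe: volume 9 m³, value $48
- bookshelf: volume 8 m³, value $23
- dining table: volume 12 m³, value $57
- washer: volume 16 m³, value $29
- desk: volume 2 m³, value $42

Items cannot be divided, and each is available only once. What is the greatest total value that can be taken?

Check high-value combinations within 21 m³:
- sofa+dining table+desk: volume 5+12+2=19, value 38+57+42=137
- sofa+wardrobe+desk: volume 5+9+2=16, value 38+48+42=128
- wardrobe+bookshelf+desk: volume 9+8+2=19, value 48+23+42=113
- wardrobe+dining table: volume 9+12=21, value 48+57=105
Best: $137.

$137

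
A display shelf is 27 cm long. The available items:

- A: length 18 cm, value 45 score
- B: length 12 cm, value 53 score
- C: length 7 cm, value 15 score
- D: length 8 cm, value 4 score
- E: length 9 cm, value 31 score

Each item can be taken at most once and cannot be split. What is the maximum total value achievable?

84 score

Check high-value combinations within 27 cm:
- B+E: length 12+9=21, value 53+31=84
- A+E: length 18+9=27, value 45+31=76
- B+C+D: length 12+7+8=27, value 53+15+4=72
Best: 84 score.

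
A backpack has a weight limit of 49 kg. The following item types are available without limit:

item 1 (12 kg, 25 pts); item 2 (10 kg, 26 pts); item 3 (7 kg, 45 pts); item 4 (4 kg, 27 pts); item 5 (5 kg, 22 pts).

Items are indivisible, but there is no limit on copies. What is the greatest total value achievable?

Best value-per-unit is item 4 at 27/4; filling with it alone gives 12×27 = 324.
Optimal mix: 3×item 3 + 7×item 4 → weight 49, value 324.

324 pts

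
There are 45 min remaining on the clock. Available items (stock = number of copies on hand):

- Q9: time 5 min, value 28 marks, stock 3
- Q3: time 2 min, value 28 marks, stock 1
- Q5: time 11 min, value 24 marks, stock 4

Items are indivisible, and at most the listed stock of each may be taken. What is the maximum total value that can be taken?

160 marks

Top feasible selections:
- 3×Q9 + 1×Q3 + 2×Q5: time 39, value 160
- 2×Q9 + 1×Q3 + 3×Q5: time 45, value 156
- 3×Q9 + 1×Q3 + 1×Q5: time 28, value 136
- 2×Q9 + 1×Q3 + 2×Q5: time 34, value 132
Best: 160 marks.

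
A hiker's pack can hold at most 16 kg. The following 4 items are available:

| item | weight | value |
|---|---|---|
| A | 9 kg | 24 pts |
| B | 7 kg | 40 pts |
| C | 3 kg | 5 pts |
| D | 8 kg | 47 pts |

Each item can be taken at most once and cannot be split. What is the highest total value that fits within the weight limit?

Check high-value combinations within 16 kg:
- B+D: weight 7+8=15, value 40+47=87
- A+B: weight 9+7=16, value 24+40=64
- C+D: weight 3+8=11, value 5+47=52
- D: weight 8, value 47
Best: 87 pts.

87 pts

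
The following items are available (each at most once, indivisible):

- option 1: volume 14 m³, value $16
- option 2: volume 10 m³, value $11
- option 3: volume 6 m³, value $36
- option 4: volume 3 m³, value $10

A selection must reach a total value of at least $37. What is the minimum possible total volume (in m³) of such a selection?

Subsets with value ≥ 37, sorted by total volume:
- option 3+option 4: volume 9, value 46
- option 2+option 3: volume 16, value 47
- option 2+option 3+option 4: volume 19, value 57
Minimum volume: 9 m³.

9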